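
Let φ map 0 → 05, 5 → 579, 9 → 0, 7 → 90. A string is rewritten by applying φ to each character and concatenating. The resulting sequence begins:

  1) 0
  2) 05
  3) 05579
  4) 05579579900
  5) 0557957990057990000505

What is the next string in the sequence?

055795799005799000050557990000505050557905579

Replace each of the 22 characters of 0557957990057990000505 in place — 05 579 579 90 0 579 90 0 0 05 05 579 90 0 0 05 05 05 05 579 05 579 — and concatenate.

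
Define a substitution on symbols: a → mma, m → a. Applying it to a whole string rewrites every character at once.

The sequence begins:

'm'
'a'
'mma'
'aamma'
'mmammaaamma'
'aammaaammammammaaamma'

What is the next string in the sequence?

Replace each of the 21 characters of aammaaammammammaaamma in place — mma mma a a mma mma mma a a mma a a mma a a mma mma mma a a mma — and concatenate.

mmammaaammammammaaammaaammaaammammammaaamma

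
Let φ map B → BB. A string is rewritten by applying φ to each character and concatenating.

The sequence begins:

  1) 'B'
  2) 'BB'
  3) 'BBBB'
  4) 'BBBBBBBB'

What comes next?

BBBBBBBBBBBBBBBB

Expanding BBBBBBBB: B→BB, B→BB, B→BB, B→BB, B→BB, B→BB, B→BB, B→BB. Concatenated: BB BB BB BB BB BB BB BB.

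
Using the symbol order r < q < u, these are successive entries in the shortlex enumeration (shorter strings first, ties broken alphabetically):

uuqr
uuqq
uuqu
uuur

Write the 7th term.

Continuing the enumeration 3 steps past uuur: uuur → uuuq → uuuu → (answer).

rrrrr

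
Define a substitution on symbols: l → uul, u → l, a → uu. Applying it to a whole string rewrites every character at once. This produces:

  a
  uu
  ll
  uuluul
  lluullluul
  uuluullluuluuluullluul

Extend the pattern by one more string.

lluullluuluuluullluullluullluuluuluullluul

Applying the rule to each of the 22 symbols of uuluullluuluuluullluul gives the pieces l l uul l l uul uul uul l l uul l l uul l l uul uul uul l l uul, which concatenate to the answer.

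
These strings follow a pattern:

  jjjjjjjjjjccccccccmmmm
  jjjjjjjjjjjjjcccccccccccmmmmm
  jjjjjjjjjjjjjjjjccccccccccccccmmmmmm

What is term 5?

jjjjjjjjjjjjjjjjjjjjjjccccccccccccccccccccmmmmmmmm

Term n consists of 3n+1 j's, followed by 3n-1 c's, followed by n+1 m's, where the shown terms are n = 3, 4, 5.
At n = 7 the blocks have lengths 22, 20, 8.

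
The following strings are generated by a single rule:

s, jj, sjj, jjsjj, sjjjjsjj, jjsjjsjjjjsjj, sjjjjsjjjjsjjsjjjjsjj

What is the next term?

jjsjjsjjjjsjjsjjjjsjjjjsjjsjjjjsjj

Each term (from the third on) is the two preceding terms concatenated in order: term 3 = s·jj = sjj.
So term 8 is jjsjjsjjjjsjj·sjjjjsjjjjsjjsjjjjsjj.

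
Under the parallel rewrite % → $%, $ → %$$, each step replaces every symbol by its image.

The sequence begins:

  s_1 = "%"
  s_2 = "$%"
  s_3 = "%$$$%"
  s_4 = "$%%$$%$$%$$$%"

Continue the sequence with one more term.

Rewriting the 13 symbols of $%%$$%$$%$$$% one by one yields %$$ $% $% %$$ %$$ $% %$$ %$$ $% %$$ %$$ %$$ $%; concatenated:

%$$$%$%%$$%$$$%%$$%$$$%%$$%$$%$$$%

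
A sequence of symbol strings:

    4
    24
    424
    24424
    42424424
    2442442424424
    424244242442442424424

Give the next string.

This is a Fibonacci-style word recurrence s(k) = s(k−2)·s(k−1): e.g. 4·24 = 424.
The next term joins 2442442424424 and 424244242442442424424.

2442442424424424244242442442424424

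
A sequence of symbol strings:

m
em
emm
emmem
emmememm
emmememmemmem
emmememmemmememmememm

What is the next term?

Each term (from the third on) is the previous term followed by the one before it: term 3 = em·m = emm.
So term 8 is emmememmemmememmememm·emmememmemmem.

emmememmemmememmememmemmememmemmem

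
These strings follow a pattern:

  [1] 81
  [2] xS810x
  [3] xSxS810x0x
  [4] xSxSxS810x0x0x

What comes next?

s(k+1) = xS·s(k)·0x, so each term gains xS as a prefix and 0x as a suffix.
Applying this once more to xSxSxS810x0x0x:

xSxSxSxS810x0x0x0x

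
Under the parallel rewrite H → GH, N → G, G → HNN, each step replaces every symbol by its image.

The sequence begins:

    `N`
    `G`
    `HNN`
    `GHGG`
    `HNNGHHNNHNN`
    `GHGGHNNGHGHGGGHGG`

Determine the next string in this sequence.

HNNGHHNNHNNGHGGHNNGHHNNGHHNNHNNHNNGHHNNHNN

Applying the rule to each of the 17 symbols of GHGGHNNGHGHGGGHGG gives the pieces HNN GH HNN HNN GH G G HNN GH HNN GH HNN HNN HNN GH HNN HNN, which concatenate to the answer.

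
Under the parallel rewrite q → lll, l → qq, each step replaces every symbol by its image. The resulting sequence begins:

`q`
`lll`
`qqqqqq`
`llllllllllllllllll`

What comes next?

qqqqqqqqqqqqqqqqqqqqqqqqqqqqqqqqqqqq

Replace each of the 18 characters of llllllllllllllllll in place — qq qq qq qq qq qq qq qq qq qq qq qq qq qq qq qq qq qq — and concatenate.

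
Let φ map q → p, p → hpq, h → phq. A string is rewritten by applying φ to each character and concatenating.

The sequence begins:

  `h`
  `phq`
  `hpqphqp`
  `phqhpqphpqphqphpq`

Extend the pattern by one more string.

hpqphqpphqhpqphpqphqhpqphpqphqphpqphqhpqp

φ(phqhpqphpqphqphpq) expands symbol-by-symbol to hpq phq p phq hpq p hpq phq hpq p hpq phq p hpq phq hpq p; joining the 17 pieces gives the next term.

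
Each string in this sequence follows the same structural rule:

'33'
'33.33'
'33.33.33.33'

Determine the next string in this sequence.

Every step duplicates the string with '.' between the halves.
Doubling 33.33.33.33 with '.' between the halves:

33.33.33.33.33.33.33.33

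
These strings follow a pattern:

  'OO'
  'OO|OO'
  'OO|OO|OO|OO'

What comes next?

OO|OO|OO|OO|OO|OO|OO|OO

Each string is two copies of the previous one joined by '|'.
So the next term is two copies of OO|OO|OO|OO with '|' between the halves.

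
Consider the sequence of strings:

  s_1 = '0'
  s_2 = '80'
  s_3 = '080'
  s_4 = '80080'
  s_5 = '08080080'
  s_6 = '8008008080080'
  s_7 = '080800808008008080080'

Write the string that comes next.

8008008080080080800808008008080080

Each term (from the third on) is the two preceding terms concatenated in order: term 3 = 0·80 = 080.
The next term joins 8008008080080 and 080800808008008080080.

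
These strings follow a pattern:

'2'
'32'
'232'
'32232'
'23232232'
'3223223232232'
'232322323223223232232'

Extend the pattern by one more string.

3223223232232232322323223223232232

Each term (from the third on) is the two preceding terms concatenated in order: term 3 = 2·32 = 232.
The next term joins 3223223232232 and 232322323223223232232.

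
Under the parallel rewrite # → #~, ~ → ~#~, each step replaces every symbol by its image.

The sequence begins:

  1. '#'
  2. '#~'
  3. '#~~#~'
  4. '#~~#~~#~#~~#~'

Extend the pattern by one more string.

Replace each of the 13 characters of #~~#~~#~#~~#~ in place — #~ ~#~ ~#~ #~ ~#~ ~#~ #~ ~#~ #~ ~#~ ~#~ #~ ~#~ — and concatenate.

#~~#~~#~#~~#~~#~#~~#~#~~#~~#~#~~#~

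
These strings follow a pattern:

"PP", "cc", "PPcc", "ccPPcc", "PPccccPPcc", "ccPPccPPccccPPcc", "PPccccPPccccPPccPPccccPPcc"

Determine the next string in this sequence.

From term 3 onward, concatenate the second-to-last term with the last: PP·cc = PPcc, cc·PPcc = ccPPcc, …
The next term joins ccPPccPPccccPPcc and PPccccPPccccPPccPPccccPPcc.

ccPPccPPccccPPccPPccccPPccccPPccPPccccPPcc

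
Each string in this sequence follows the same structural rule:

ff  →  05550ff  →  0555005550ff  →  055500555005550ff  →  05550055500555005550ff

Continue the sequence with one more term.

Each term is the previous one with 05550 prepended.
So the next term is 05550·05550055500555005550ff.

0555005550055500555005550ff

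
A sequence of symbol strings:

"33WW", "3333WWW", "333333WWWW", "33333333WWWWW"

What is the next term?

3333333333WWWWWW

Reading off run lengths: 3 runs 2, 4, 6, 8; W runs 2, 3, 4, 5 — each is linear in n (n = 1, 2, …).
Setting n = 5 gives 10, 6 characters in each block.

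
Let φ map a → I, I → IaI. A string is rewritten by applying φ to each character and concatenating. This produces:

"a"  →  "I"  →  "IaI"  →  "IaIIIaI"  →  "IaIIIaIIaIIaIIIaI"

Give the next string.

Replace each of the 17 characters of IaIIIaIIaIIaIIIaI in place — IaI I IaI IaI IaI I IaI IaI I IaI IaI I IaI IaI IaI I IaI — and concatenate.

IaIIIaIIaIIaIIIaIIaIIIaIIaIIIaIIaIIaIIIaI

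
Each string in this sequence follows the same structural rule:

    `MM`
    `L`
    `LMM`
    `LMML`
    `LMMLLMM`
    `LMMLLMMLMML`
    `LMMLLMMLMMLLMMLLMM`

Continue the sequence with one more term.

LMMLLMMLMMLLMMLLMMLMMLLMMLMML

This is a Fibonacci-style word recurrence s(k) = s(k−1)·s(k−2): e.g. L·MM = LMM.
The next term joins LMMLLMMLMMLLMMLLMM and LMMLLMMLMML.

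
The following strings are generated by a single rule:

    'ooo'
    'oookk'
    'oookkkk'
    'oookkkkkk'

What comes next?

oookkkkkkkk

Each term is the previous one with kk appended.
One more step from oookkkkkk gives the answer.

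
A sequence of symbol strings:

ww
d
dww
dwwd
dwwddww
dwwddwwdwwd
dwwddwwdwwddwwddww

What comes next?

From term 3 onward, concatenate the last term with the second-to-last: d·ww = dww, dww·d = dwwd, …
The next term joins dwwddwwdwwddwwddww and dwwddwwdwwd.

dwwddwwdwwddwwddwwdwwddwwdwwd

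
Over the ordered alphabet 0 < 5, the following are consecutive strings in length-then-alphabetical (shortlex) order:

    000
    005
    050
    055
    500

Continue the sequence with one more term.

The successor of 500 increments the rightmost position that isn't already 5 and resets every position after it to 0.

505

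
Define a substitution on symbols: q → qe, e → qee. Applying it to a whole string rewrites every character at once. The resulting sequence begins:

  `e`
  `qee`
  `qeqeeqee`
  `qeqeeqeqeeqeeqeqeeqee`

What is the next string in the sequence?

Rewriting the 21 symbols of qeqeeqeqeeqeeqeqeeqee one by one yields qe qee qe qee qee qe qee qe qee qee qe qee qee qe qee qe qee qee qe qee qee; concatenated:

qeqeeqeqeeqeeqeqeeqeqeeqeeqeqeeqeeqeqeeqeqeeqeeqeqeeqee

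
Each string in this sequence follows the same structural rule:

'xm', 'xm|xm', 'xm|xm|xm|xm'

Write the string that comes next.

s(k+1) = s(k)·|·s(k) — each term doubles the last with '|' between the halves.
So the next term is two copies of xm|xm|xm|xm with '|' between the halves.

xm|xm|xm|xm|xm|xm|xm|xm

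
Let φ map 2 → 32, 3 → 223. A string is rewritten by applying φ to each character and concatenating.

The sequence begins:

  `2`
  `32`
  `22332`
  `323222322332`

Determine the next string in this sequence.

Rewriting each symbol of 323222322332: 3→223, 2→32, 3→223, 2→32, 2→32, 2→32, 3→223, 2→32, 2→32, 3→223, 3→223, 2→32, which concatenates to 223 32 223 32 32 32 223 32 32 223 223 32.

22332223323232223323222322332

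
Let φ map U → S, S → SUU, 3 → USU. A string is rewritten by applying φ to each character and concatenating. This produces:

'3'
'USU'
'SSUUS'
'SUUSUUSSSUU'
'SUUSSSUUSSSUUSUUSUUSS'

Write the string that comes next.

SUUSSSUUSUUSUUSSSUUSUUSUUSSSUUSSSUUSSSUUSUU

Replace each of the 21 characters of SUUSSSUUSSSUUSUUSUUSS in place — SUU S S SUU SUU SUU S S SUU SUU SUU S S SUU S S SUU S S SUU SUU — and concatenate.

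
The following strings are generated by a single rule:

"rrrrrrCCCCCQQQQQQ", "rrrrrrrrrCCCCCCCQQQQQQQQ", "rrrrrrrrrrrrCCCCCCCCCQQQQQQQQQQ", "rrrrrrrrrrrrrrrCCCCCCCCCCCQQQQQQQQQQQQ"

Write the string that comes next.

Reading off run lengths: r runs 6, 9, 12, 15; C runs 5, 7, 9, 11; Q runs 6, 8, 10, 12 — each is linear in n, where the shown terms are n = 2, 3, 4, 5.
Setting n = 6 gives 18, 13, 14 characters in each block.

rrrrrrrrrrrrrrrrrrCCCCCCCCCCCCCQQQQQQQQQQQQQQ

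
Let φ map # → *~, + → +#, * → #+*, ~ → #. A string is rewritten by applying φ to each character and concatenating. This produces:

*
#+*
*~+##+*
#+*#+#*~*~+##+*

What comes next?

φ(#+*#+#*~*~+##+*) expands symbol-by-symbol to *~ +# #+* *~ +# *~ #+* # #+* # +# *~ *~ +# #+*; joining the 15 pieces gives the next term.

*~+##+**~+#*~#+*##+*#+#*~*~+##+*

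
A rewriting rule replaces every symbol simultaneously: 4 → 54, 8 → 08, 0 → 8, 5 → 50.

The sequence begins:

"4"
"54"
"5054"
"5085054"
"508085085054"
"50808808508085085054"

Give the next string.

φ(50808808508085085054) expands symbol-by-symbol to 50 8 08 8 08 08 8 08 50 8 08 8 08 50 8 08 50 8 50 54; joining the 20 pieces gives the next term.

508088080880850808808508085085054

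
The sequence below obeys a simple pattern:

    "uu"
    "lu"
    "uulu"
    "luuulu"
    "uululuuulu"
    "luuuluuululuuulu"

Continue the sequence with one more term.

uululuuululuuuluuululuuulu

From term 3 onward, concatenate the second-to-last term with the last: uu·lu = uulu, lu·uulu = luuulu, …
The next term joins uululuuulu and luuuluuululuuulu.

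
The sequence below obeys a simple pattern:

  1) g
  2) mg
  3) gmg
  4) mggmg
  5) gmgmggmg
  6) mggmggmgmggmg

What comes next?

Each term (from the third on) is the two preceding terms concatenated in order: term 3 = g·mg = gmg.
So term 7 is gmgmggmg·mggmggmgmggmg.

gmgmggmgmggmggmgmggmg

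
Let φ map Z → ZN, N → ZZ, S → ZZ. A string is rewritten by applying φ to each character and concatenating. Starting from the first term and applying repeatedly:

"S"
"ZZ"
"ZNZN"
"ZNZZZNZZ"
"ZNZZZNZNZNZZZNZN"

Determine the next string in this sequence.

Rewriting the 16 symbols of ZNZZZNZNZNZZZNZN one by one yields ZN ZZ ZN ZN ZN ZZ ZN ZZ ZN ZZ ZN ZN ZN ZZ ZN ZZ; concatenated:

ZNZZZNZNZNZZZNZZZNZZZNZNZNZZZNZZ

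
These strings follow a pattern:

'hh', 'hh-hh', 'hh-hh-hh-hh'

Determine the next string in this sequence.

hh-hh-hh-hh-hh-hh-hh-hh

s(k+1) = s(k)·-·s(k) — each term doubles the last with '-' between the halves.
So the next term is two copies of hh-hh-hh-hh with '-' between the halves.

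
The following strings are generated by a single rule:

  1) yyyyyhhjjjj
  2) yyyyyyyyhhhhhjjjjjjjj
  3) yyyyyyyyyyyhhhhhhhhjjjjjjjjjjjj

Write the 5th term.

The n-th term is 3n+2 y's then 3n-1 h's then 4n j's (n = 1, 2, …).
Setting n = 5 gives 17, 14, 20 characters in each block.

yyyyyyyyyyyyyyyyyhhhhhhhhhhhhhhjjjjjjjjjjjjjjjjjjjj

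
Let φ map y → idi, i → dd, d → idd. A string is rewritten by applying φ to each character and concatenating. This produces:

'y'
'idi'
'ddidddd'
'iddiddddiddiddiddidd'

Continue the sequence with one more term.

Rewriting the 20 symbols of iddiddddiddiddiddidd one by one yields dd idd idd dd idd idd idd idd dd idd idd dd idd idd dd idd idd dd idd idd; concatenated:

ddiddiddddiddiddiddiddddiddiddddiddiddddiddiddddiddidd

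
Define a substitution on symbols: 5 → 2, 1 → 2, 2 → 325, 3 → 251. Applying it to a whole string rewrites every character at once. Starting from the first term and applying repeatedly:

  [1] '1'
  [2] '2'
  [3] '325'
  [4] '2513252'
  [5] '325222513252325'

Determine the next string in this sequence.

25132523253253252225132523252513252

Replace each of the 15 characters of 325222513252325 in place — 251 325 2 325 325 325 2 2 251 325 2 325 251 325 2 — and concatenate.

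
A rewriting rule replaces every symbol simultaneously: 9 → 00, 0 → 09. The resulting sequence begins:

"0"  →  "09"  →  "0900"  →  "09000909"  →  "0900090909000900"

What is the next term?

09000909090009000900090909000909

φ(0900090909000900) expands symbol-by-symbol to 09 00 09 09 09 00 09 00 09 00 09 09 09 00 09 09; joining the 16 pieces gives the next term.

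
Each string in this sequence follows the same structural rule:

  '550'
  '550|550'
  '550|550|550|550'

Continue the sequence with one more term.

Every step duplicates the string with '|' between the halves.
So the next term is two copies of 550|550|550|550 with '|' between the halves.

550|550|550|550|550|550|550|550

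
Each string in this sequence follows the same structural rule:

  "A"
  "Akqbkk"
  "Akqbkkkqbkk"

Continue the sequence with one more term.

The strings grow by a fixed suffix kqbkk each time.
So the next term is Akqbkkkqbkk·kqbkk.

Akqbkkkqbkkkqbkk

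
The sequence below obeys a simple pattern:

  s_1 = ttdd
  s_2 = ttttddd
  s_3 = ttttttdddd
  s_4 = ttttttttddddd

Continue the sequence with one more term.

The n-th term is 2n t's then n+1 d's (n = 1, 2, …).
At n = 5 the blocks have lengths 10, 6.

ttttttttttdddddd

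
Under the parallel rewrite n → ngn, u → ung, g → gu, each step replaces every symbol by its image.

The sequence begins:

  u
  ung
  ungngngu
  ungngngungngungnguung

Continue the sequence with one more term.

Applying the rule to each of the 21 symbols of ungngngungngungnguung gives the pieces ung ngn gu ngn gu ngn gu ung ngn gu ngn gu ung ngn gu ngn gu ung ung ngn gu, which concatenate to the answer.

ungngngungngungnguungngngungnguungngngungnguungungngngu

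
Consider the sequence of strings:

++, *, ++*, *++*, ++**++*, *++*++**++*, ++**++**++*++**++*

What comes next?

*++*++**++*++**++**++*++**++*

From term 3 onward, concatenate the second-to-last term with the last: ++·* = ++*, *·++* = *++*, …
So term 8 is *++*++**++*·++**++**++*++**++*.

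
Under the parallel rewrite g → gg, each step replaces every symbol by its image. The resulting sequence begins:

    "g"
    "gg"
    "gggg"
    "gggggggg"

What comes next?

Expanding gggggggg: g→gg, g→gg, g→gg, g→gg, g→gg, g→gg, g→gg, g→gg. Concatenated: gg gg gg gg gg gg gg gg.

gggggggggggggggg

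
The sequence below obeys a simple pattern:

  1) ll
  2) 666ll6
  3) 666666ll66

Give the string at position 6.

s(k+1) = 666·s(k)·6, so each term gains 666 as a prefix and 6 as a suffix.
From 666666ll66, 3 further steps: 666666ll66 → 666666666ll666 → 666666666666ll6666 → (answer).

666666666666666ll66666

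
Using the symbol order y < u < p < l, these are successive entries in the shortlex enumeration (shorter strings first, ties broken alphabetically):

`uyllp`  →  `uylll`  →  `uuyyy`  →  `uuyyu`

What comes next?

uuyyp

Find the rightmost character of uuyyu below l, bump it to the next letter, and reset everything to its right to y.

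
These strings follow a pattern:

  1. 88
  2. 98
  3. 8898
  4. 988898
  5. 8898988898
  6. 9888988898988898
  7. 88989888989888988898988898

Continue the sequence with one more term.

988898889898889888989888989888988898988898

From term 3 onward, concatenate the second-to-last term with the last: 88·98 = 8898, 98·8898 = 988898, …
The next term joins 9888988898988898 and 88989888989888988898988898.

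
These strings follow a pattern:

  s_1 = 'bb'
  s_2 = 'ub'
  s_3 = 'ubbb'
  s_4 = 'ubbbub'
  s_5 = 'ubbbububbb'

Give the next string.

This is a Fibonacci-style word recurrence s(k) = s(k−1)·s(k−2): e.g. ub·bb = ubbb.
So term 6 is ubbbububbb·ubbbub.

ubbbububbbubbbub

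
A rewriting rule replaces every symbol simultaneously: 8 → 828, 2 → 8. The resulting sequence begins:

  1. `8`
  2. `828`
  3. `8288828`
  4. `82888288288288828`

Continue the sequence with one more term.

Rewriting the 17 symbols of 82888288288288828 one by one yields 828 8 828 828 828 8 828 828 8 828 828 8 828 828 828 8 828; concatenated:

82888288288288828828882882888288288288828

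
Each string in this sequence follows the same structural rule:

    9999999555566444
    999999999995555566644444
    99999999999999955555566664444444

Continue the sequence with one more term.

9999999999999999999555555566666444444444

Reading off run lengths: 9 runs 7, 11, 15; 5 runs 4, 5, 6; 6 runs 2, 3, 4; 4 runs 3, 5, 7 — each is linear in n, where the shown terms are n = 2, 3, 4.
Setting n = 5 gives 19, 7, 5, 9 characters in each block.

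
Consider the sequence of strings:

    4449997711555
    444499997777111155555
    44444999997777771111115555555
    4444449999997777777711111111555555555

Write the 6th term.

Reading off run lengths: 4 runs 3, 4, 5, 6; 9 runs 3, 4, 5, 6; 7 runs 2, 4, 6, 8; 1 runs 2, 4, 6, 8; 5 runs 3, 5, 7, 9 — each is linear in n (n = 1, 2, …).
At n = 6 the blocks have lengths 8, 8, 12, 12, 13.

44444444999999997777777777771111111111115555555555555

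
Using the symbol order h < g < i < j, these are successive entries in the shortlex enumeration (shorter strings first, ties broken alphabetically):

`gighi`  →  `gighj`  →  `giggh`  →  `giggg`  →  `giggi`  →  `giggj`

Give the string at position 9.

Advancing 3 positions from giggj through giggj → gigih → gigig reaches term 9.

gigii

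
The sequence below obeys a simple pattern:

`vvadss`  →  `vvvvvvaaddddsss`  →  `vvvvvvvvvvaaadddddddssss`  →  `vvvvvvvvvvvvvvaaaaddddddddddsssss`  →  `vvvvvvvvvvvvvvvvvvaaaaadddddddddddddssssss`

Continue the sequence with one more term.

vvvvvvvvvvvvvvvvvvvvvvaaaaaaddddddddddddddddsssssss

Term n consists of 4n-2 v's, followed by n a's, followed by 3n-2 d's, followed by n+1 s's (n = 1, 2, …).
At n = 6 the blocks have lengths 22, 6, 16, 7.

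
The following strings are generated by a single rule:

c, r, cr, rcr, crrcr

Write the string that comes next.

Each term (from the third on) is the two preceding terms concatenated in order: term 3 = c·r = cr.
Continuing: rcr · crrcr gives term 6.

rcrcrrcr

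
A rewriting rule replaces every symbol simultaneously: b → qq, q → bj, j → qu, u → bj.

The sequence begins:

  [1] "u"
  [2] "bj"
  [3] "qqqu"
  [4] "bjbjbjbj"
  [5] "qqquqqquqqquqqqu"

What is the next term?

bjbjbjbjbjbjbjbjbjbjbjbjbjbjbjbj

φ(qqquqqquqqquqqqu) expands symbol-by-symbol to bj bj bj bj bj bj bj bj bj bj bj bj bj bj bj bj; joining the 16 pieces gives the next term.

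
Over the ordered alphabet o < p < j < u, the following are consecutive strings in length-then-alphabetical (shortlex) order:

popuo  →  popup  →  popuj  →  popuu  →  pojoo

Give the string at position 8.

pojou

Continuing the enumeration 3 steps past pojoo: pojoo → pojop → pojoj → (answer).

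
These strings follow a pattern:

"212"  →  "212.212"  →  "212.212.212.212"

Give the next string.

s(k+1) = s(k)·.·s(k) — each term doubles the last with '.' between the halves.
One more doubling of 212.212.212.212 gives the answer.

212.212.212.212.212.212.212.212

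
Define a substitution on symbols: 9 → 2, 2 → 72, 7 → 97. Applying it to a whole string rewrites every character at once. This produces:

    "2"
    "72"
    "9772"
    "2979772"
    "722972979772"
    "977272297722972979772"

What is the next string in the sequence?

2979772977272297977272297722972979772

Replace each of the 21 characters of 977272297722972979772 in place — 2 97 97 72 97 72 72 2 97 97 72 72 2 97 72 2 97 2 97 97 72 — and concatenate.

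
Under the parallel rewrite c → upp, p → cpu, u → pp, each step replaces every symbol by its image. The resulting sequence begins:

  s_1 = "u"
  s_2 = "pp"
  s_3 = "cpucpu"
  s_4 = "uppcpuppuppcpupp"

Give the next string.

ppcpucpuuppcpuppcpucpuppcpucpuuppcpuppcpucpu

φ(uppcpuppuppcpupp) expands symbol-by-symbol to pp cpu cpu upp cpu pp cpu cpu pp cpu cpu upp cpu pp cpu cpu; joining the 16 pieces gives the next term.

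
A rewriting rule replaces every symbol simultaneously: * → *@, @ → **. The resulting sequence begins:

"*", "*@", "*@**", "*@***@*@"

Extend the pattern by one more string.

*@***@*@*@***@**

Expanding *@***@*@: *→*@, @→**, *→*@, *→*@, *→*@, @→**, *→*@, @→**. Concatenated: *@ ** *@ *@ *@ ** *@ **.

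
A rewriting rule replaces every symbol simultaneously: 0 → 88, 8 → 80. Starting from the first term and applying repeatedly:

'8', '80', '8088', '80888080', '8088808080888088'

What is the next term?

φ(8088808080888088) expands symbol-by-symbol to 80 88 80 80 80 88 80 88 80 88 80 80 80 88 80 80; joining the 16 pieces gives the next term.

80888080808880888088808080888080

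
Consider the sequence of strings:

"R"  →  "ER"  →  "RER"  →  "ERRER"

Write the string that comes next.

This is a Fibonacci-style word recurrence s(k) = s(k−2)·s(k−1): e.g. R·ER = RER.
So term 5 is RER·ERRER.

RERERRER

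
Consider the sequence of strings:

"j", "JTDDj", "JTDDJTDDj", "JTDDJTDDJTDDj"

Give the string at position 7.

JTDDJTDDJTDDJTDDJTDDJTDDj

The strings grow by a fixed prefix JTDD each time.
From JTDDJTDDJTDDj, 3 further steps: JTDDJTDDJTDDj → JTDDJTDDJTDDJTDDj → JTDDJTDDJTDDJTDDJTDDj → (answer).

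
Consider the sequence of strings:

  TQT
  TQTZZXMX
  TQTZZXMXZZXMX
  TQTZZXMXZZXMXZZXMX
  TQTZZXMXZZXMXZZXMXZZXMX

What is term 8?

Every step adds ZZXMX to the end: s(k+1) = s(k)·ZZXMX.
From TQTZZXMXZZXMXZZXMXZZXMX, 3 further steps: TQTZZXMXZZXMXZZXMXZZXMX → TQTZZXMXZZXMXZZXMXZZXMXZZXMX → TQTZZXMXZZXMXZZXMXZZXMXZZXMXZZXMX → (answer).

TQTZZXMXZZXMXZZXMXZZXMXZZXMXZZXMXZZXMX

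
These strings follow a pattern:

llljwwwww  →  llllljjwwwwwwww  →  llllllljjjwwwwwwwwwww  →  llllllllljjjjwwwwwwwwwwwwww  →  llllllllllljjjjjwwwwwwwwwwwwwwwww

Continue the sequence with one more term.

llllllllllllljjjjjjwwwwwwwwwwwwwwwwwwww

Reading off run lengths: l runs 3, 5, 7, 9, 11; j runs 1, 2, 3, 4, 5; w runs 5, 8, 11, 14, 17 — each is linear in n (n = 1, 2, …).
For the next term, n = 6, so the run lengths are 13, 6, 20.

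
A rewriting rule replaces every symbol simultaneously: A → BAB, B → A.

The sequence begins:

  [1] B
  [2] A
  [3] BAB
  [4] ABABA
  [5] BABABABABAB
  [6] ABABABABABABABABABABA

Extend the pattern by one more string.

BABABABABABABABABABABABABABABABABABABABABAB

Replace each of the 21 characters of ABABABABABABABABABABA in place — BAB A BAB A BAB A BAB A BAB A BAB A BAB A BAB A BAB A BAB A BAB — and concatenate.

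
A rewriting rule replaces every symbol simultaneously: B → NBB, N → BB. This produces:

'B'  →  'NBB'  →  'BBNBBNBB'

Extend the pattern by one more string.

Expanding BBNBBNBB: B→NBB, B→NBB, N→BB, B→NBB, B→NBB, N→BB, B→NBB, B→NBB. Concatenated: NBB NBB BB NBB NBB BB NBB NBB.

NBBNBBBBNBBNBBBBNBBNBB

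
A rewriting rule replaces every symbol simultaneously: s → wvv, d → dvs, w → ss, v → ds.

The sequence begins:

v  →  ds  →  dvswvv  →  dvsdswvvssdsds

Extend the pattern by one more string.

dvsdswvvdvswvvssdsdswvvwvvdvswvvdvswvv

φ(dvsdswvvssdsds) expands symbol-by-symbol to dvs ds wvv dvs wvv ss ds ds wvv wvv dvs wvv dvs wvv; joining the 14 pieces gives the next term.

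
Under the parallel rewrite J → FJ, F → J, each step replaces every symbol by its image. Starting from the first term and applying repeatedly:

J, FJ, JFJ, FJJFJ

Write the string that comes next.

Expanding FJJFJ: F→J, J→FJ, J→FJ, F→J, J→FJ. Concatenated: J FJ FJ J FJ.

JFJFJJFJ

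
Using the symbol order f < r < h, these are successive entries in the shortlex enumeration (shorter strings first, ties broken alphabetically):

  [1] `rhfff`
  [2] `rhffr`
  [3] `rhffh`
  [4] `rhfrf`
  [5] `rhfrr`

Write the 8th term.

Stepping forward 3 times from rhfrr: rhfrr → rhfrh → rhfhf, then the target.

rhfhr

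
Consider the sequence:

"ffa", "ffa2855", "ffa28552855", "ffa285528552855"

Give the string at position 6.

ffa28552855285528552855

Every step adds 2855 to the end: s(k+1) = s(k)·2855.
From ffa285528552855, 2 further steps: ffa285528552855 → ffa2855285528552855 → (answer).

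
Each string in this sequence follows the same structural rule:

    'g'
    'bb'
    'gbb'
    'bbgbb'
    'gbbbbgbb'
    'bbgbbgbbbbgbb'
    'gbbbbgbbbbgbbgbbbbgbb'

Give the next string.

From term 3 onward, concatenate the second-to-last term with the last: g·bb = gbb, bb·gbb = bbgbb, …
Continuing: bbgbbgbbbbgbb · gbbbbgbbbbgbbgbbbbgbb gives term 8.

bbgbbgbbbbgbbgbbbbgbbbbgbbgbbbbgbb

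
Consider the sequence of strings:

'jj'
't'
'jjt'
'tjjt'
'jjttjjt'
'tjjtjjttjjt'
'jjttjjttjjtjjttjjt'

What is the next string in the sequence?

This is a Fibonacci-style word recurrence s(k) = s(k−2)·s(k−1): e.g. jj·t = jjt.
So term 8 is tjjtjjttjjt·jjttjjttjjtjjttjjt.

tjjtjjttjjtjjttjjttjjtjjttjjt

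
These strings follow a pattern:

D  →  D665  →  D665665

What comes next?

The strings grow by a fixed suffix 665 each time.
Applying this once more to D665665:

D665665665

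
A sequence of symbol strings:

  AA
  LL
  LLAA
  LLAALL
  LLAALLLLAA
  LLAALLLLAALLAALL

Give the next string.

LLAALLLLAALLAALLLLAALLLLAA

This is a Fibonacci-style word recurrence s(k) = s(k−1)·s(k−2): e.g. LL·AA = LLAA.
So term 7 is LLAALLLLAALLAALL·LLAALLLLAA.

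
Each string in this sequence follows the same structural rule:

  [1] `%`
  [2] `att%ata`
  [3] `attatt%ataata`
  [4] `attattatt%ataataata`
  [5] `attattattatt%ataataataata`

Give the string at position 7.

attattattattattatt%ataataataataataata

Every step adds att to the front and ata to the end of the previous string.
From attattattatt%ataataataata, 2 further steps: attattattatt%ataataataata → attattattattatt%ataataataataata → (answer).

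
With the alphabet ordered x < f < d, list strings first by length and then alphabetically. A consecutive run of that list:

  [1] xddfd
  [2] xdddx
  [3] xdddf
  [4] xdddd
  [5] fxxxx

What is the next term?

Find the rightmost character of fxxxx below d, bump it to the next letter, and reset everything to its right to x.

fxxxf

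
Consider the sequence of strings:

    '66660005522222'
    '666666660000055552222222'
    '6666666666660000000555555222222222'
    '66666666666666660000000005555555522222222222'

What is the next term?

The n-th term is 4n 6's then 2n+1 0's then 2n 5's then 2n+3 2's (n = 1, 2, …).
For the next term, n = 5, so the run lengths are 20, 11, 10, 13.

666666666666666666660000000000055555555552222222222222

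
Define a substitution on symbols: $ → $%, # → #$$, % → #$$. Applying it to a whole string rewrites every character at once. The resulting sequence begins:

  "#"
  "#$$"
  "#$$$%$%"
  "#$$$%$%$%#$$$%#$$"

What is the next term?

Rewriting the 17 symbols of #$$$%$%$%#$$$%#$$ one by one yields #$$ $% $% $% #$$ $% #$$ $% #$$ #$$ $% $% $% #$$ #$$ $% $%; concatenated:

#$$$%$%$%#$$$%#$$$%#$$#$$$%$%$%#$$#$$$%$%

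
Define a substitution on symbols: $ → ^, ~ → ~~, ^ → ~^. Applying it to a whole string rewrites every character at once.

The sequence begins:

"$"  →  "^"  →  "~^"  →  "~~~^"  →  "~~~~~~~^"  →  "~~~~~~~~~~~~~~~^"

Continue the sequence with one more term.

φ(~~~~~~~~~~~~~~~^) expands symbol-by-symbol to ~~ ~~ ~~ ~~ ~~ ~~ ~~ ~~ ~~ ~~ ~~ ~~ ~~ ~~ ~~ ~^; joining the 16 pieces gives the next term.

~~~~~~~~~~~~~~~~~~~~~~~~~~~~~~~^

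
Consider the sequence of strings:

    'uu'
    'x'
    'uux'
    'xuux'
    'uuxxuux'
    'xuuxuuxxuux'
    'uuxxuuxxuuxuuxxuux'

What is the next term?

xuuxuuxxuuxuuxxuuxxuuxuuxxuux

This is a Fibonacci-style word recurrence s(k) = s(k−2)·s(k−1): e.g. uu·x = uux.
The next term joins xuuxuuxxuux and uuxxuuxxuuxuuxxuux.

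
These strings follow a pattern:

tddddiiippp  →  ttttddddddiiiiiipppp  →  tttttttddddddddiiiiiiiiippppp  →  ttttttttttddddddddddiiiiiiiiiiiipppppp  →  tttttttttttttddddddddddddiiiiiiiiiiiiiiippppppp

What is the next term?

ttttttttttttttttddddddddddddddiiiiiiiiiiiiiiiiiipppppppp

Each string has the form t^{3n-2} d^{2n+2} i^{3n} p^{n+2} (n = 1, 2, …).
At n = 6 the blocks have lengths 16, 14, 18, 8.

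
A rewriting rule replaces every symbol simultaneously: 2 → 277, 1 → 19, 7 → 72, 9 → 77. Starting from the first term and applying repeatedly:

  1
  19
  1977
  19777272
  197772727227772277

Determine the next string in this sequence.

197772727227772277722772777272722772777272

φ(197772727227772277) expands symbol-by-symbol to 19 77 72 72 72 277 72 277 72 277 277 72 72 72 277 277 72 72; joining the 18 pieces gives the next term.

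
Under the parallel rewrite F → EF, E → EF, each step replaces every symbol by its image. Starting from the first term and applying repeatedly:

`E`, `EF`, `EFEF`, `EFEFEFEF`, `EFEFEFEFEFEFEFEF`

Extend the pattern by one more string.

Rewriting the 16 symbols of EFEFEFEFEFEFEFEF one by one yields EF EF EF EF EF EF EF EF EF EF EF EF EF EF EF EF; concatenated:

EFEFEFEFEFEFEFEFEFEFEFEFEFEFEFEF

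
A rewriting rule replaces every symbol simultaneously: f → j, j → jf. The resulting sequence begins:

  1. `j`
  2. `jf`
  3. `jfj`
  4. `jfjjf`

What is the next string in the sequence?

Rewriting each symbol of jfjjf: j→jf, f→j, j→jf, j→jf, f→j, which concatenates to jf j jf jf j.

jfjjfjfj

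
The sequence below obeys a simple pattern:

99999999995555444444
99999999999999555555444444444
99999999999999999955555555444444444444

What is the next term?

Each string has the form 9^{4n+2} 5^{2n} 4^{3n}, where the shown terms are n = 2, 3, 4.
Setting n = 5 gives 22, 10, 15 characters in each block.

99999999999999999999995555555555444444444444444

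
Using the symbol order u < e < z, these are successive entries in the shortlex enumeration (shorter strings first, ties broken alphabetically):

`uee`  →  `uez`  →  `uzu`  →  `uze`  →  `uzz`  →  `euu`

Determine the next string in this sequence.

eue

Treat euu as a base-3 numeral over the given alphabet and add one, carrying through any trailing z's.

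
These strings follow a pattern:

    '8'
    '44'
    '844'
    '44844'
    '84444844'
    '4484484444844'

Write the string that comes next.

844448444484484444844

Each term (from the third on) is the two preceding terms concatenated in order: term 3 = 8·44 = 844.
The next term joins 84444844 and 4484484444844.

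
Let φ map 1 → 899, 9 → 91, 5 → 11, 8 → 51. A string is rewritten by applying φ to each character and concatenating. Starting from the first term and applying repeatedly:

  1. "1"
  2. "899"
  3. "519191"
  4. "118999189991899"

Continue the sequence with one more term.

φ(118999189991899) expands symbol-by-symbol to 899 899 51 91 91 91 899 51 91 91 91 899 51 91 91; joining the 15 pieces gives the next term.

8998995191919189951919191899519191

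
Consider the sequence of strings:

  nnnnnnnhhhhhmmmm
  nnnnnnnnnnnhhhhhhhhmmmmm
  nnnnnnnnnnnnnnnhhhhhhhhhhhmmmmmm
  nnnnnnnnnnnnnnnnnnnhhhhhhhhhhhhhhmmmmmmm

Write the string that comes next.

nnnnnnnnnnnnnnnnnnnnnnnhhhhhhhhhhhhhhhhhmmmmmmmm

The n-th term is 4n-1 n's then 3n-1 h's then n+2 m's, where the shown terms are n = 2, 3, 4, 5.
At n = 6 the blocks have lengths 23, 17, 8.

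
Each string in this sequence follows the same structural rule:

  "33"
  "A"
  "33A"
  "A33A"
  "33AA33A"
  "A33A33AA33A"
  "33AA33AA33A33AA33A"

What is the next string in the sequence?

A33A33AA33A33AA33AA33A33AA33A

From term 3 onward, concatenate the second-to-last term with the last: 33·A = 33A, A·33A = A33A, …
Continuing: A33A33AA33A · 33AA33AA33A33AA33A gives term 8.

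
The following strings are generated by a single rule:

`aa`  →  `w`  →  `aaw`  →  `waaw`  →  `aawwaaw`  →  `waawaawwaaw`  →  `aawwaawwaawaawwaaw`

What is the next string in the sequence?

waawaawwaawaawwaawwaawaawwaaw

From term 3 onward, concatenate the second-to-last term with the last: aa·w = aaw, w·aaw = waaw, …
Continuing: waawaawwaaw · aawwaawwaawaawwaaw gives term 8.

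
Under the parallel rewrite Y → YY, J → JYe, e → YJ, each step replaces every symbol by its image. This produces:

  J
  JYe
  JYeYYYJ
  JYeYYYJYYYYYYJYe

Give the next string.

JYeYYYJYYYYYYJYeYYYYYYYYYYYYJYeYYYJ

Replace each of the 16 characters of JYeYYYJYYYYYYJYe in place — JYe YY YJ YY YY YY JYe YY YY YY YY YY YY JYe YY YJ — and concatenate.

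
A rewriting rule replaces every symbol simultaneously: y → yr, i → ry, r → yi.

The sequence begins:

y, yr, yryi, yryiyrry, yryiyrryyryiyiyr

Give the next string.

yryiyrryyryiyiyryryiyrryyrryyryi

Replace each of the 16 characters of yryiyrryyryiyiyr in place — yr yi yr ry yr yi yi yr yr yi yr ry yr ry yr yi — and concatenate.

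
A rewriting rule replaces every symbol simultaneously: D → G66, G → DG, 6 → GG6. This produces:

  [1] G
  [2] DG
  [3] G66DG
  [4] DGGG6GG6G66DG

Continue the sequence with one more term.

G66DGDGDGGG6DGDGGG6DGGG6GG6G66DG

Replace each of the 13 characters of DGGG6GG6G66DG in place — G66 DG DG DG GG6 DG DG GG6 DG GG6 GG6 G66 DG — and concatenate.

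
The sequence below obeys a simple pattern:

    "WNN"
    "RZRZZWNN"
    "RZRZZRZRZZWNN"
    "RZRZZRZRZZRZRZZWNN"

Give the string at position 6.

Each term is the previous one with RZRZZ prepended.
From RZRZZRZRZZRZRZZWNN, 2 further steps: RZRZZRZRZZRZRZZWNN → RZRZZRZRZZRZRZZRZRZZWNN → (answer).

RZRZZRZRZZRZRZZRZRZZRZRZZWNN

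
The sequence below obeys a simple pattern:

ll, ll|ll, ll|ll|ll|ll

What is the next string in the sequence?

Every step duplicates the string with '|' between the halves.
So the next term is two copies of ll|ll|ll|ll with '|' between the halves.

ll|ll|ll|ll|ll|ll|ll|ll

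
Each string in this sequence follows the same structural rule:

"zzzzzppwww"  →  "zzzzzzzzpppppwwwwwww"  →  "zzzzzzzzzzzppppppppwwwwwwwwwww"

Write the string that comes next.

Each string has the form z^{3n+2} p^{3n-1} w^{4n-1} (n = 1, 2, …).
At n = 4 the blocks have lengths 14, 11, 15.

zzzzzzzzzzzzzzpppppppppppwwwwwwwwwwwwwww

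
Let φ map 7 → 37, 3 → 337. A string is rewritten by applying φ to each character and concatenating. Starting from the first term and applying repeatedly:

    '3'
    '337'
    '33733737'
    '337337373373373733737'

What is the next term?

Applying the rule to each of the 21 symbols of 337337373373373733737 gives the pieces 337 337 37 337 337 37 337 37 337 337 37 337 337 37 337 37 337 337 37 337 37, which concatenate to the answer.

3373373733733737337373373373733733737337373373373733737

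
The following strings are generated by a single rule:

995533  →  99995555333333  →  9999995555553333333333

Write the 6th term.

The n-th term is 2n 9's then 2n 5's then 4n-2 3's (n = 1, 2, …).
Setting n = 6 gives 12, 12, 22 characters in each block.

9999999999995555555555553333333333333333333333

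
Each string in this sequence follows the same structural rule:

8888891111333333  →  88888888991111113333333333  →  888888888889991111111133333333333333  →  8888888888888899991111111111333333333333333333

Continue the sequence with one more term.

Each string has the form 8^{3n+2} 9^{n} 1^{2n+2} 3^{4n+2} (n = 1, 2, …).
At n = 5 the blocks have lengths 17, 5, 12, 22.

88888888888888888999991111111111113333333333333333333333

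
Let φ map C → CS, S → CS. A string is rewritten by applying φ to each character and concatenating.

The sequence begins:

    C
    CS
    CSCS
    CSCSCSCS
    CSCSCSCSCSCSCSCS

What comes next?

Replace each of the 16 characters of CSCSCSCSCSCSCSCS in place — CS CS CS CS CS CS CS CS CS CS CS CS CS CS CS CS — and concatenate.

CSCSCSCSCSCSCSCSCSCSCSCSCSCSCSCS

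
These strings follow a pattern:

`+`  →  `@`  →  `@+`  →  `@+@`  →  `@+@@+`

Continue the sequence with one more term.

@+@@+@+@

This is a Fibonacci-style word recurrence s(k) = s(k−1)·s(k−2): e.g. @·+ = @+.
So term 6 is @+@@+·@+@.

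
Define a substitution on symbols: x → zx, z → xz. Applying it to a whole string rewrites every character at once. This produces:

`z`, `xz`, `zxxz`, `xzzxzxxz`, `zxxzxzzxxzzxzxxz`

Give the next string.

Rewriting the 16 symbols of zxxzxzzxxzzxzxxz one by one yields xz zx zx xz zx xz xz zx zx xz xz zx xz zx zx xz; concatenated:

xzzxzxxzzxxzxzzxzxxzxzzxxzzxzxxz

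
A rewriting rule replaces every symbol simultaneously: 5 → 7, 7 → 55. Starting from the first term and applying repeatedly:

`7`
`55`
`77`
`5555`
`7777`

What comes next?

55555555

Expanding 7777: 7→55, 7→55, 7→55, 7→55. Concatenated: 55 55 55 55.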